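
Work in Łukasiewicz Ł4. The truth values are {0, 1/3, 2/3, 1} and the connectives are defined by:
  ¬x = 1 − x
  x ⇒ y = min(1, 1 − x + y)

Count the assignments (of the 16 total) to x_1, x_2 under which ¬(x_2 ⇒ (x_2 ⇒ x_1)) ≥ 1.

x_1 = 0, x_2 = 0 ↦ 0  <
x_1 = 0, x_2 = 1/3 ↦ 0  <
x_1 = 0, x_2 = 2/3 ↦ 1/3  <
x_1 = 0, x_2 = 1 ↦ 1  ≥
x_1 = 1/3, x_2 = 0 ↦ 0  <
x_1 = 1/3, x_2 = 1/3 ↦ 0  <
x_1 = 1/3, x_2 = 2/3 ↦ 0  <
x_1 = 1/3, x_2 = 1 ↦ 2/3  <
x_1 = 2/3, x_2 = 0 ↦ 0  <
x_1 = 2/3, x_2 = 1/3 ↦ 0  <
x_1 = 2/3, x_2 = 2/3 ↦ 0  <
x_1 = 2/3, x_2 = 1 ↦ 1/3  <
x_1 = 1, x_2 = 0 ↦ 0  <
x_1 = 1, x_2 = 1/3 ↦ 0  <
x_1 = 1, x_2 = 2/3 ↦ 0  <
x_1 = 1, x_2 = 1 ↦ 0  <
So 1 of the 16 assignments meets the threshold.

1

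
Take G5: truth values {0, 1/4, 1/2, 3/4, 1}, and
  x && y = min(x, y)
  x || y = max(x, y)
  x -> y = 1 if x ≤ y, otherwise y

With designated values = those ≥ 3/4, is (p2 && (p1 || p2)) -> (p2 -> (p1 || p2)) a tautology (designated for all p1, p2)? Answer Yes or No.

Yes

At p1 = 3/4, p2 = 1, for instance:
p1 || p2 = 3/4 || 1 = 1
p2 && (p1 || p2) = 1 && 1 = 1
p1 || p2 = 3/4 || 1 = 1
p2 -> (p1 || p2) = 1 -> 1 = 1
(p2 && (p1 || p2)) -> (p2 -> (p1 || p2)) = 1 -> 1 = 1
and checking the remaining 24 assignments likewise gives ≥ 3/4 in every case.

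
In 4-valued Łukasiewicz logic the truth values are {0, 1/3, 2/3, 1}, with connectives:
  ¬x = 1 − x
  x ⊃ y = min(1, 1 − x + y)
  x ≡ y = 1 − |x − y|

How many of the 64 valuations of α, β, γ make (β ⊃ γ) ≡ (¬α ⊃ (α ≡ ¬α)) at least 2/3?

value 1: 31 assignments (counts)
value 2/3: 11 assignments (counts)
value 1/3: 9 assignments
value 0: 13 assignments
So 42 of the 64 assignments meet the threshold.

42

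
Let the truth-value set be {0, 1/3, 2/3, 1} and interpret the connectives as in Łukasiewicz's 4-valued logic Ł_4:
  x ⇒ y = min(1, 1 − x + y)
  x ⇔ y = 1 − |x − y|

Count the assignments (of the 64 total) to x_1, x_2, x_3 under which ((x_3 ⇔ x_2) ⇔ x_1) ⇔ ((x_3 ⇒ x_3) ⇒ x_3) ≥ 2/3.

43

value 1: 17 assignments (counts)
value 2/3: 26 assignments (counts)
value 1/3: 15 assignments
value 0: 6 assignments
So 43 of the 64 assignments meet the threshold.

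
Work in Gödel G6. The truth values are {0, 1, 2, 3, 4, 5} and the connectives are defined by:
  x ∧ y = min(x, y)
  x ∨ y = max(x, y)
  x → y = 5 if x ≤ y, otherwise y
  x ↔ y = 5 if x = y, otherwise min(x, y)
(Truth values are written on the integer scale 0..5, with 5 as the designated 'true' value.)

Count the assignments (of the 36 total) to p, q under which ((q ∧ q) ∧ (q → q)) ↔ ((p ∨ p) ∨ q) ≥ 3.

value 5: 21 assignments (counts)
value 4: 1 assignment (counts)
value 3: 2 assignments (counts)
value 2: 3 assignments
value 1: 4 assignments
value 0: 5 assignments
So 24 of the 36 assignments meet the threshold.

24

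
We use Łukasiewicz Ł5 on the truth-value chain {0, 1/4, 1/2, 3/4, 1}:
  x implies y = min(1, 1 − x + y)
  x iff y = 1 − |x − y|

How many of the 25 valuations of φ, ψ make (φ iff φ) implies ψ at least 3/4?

value 1: 5 assignments (counts)
value 3/4: 5 assignments (counts)
value 1/2: 5 assignments
value 1/4: 5 assignments
value 0: 5 assignments
So 10 of the 25 assignments meet the threshold.

10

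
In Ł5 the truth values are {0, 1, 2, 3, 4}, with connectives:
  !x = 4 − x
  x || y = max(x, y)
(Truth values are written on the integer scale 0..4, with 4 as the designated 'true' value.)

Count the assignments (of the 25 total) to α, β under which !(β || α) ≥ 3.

value 4: 1 assignment (counts)
value 3: 3 assignments (counts)
value 2: 5 assignments
value 1: 7 assignments
value 0: 9 assignments
So 4 of the 25 assignments meet the threshold.

4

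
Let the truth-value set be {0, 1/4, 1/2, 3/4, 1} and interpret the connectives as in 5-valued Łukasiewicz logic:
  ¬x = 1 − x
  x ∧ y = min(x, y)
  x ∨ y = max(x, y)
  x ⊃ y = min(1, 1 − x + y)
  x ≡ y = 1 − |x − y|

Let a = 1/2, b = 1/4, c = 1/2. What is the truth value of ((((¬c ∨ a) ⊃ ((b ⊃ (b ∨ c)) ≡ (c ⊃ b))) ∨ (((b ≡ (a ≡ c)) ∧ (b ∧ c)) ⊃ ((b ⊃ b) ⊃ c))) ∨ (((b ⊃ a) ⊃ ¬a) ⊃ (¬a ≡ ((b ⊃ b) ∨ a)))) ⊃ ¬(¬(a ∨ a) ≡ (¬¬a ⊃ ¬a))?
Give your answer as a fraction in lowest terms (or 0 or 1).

¬c = ¬1/2 = 1/2
¬c ∨ a = 1/2 ∨ 1/2 = 1/2
b ∨ c = 1/4 ∨ 1/2 = 1/2
b ⊃ (b ∨ c) = 1/4 ⊃ 1/2 = 1
c ⊃ b = 1/2 ⊃ 1/4 = 3/4
(b ⊃ (b ∨ c)) ≡ (c ⊃ b) = 1 ≡ 3/4 = 3/4
(¬c ∨ a) ⊃ ((b ⊃ (b ∨ c)) ≡ (c ⊃ b)) = 1/2 ⊃ 3/4 = 1
a ≡ c = 1/2 ≡ 1/2 = 1
b ≡ (a ≡ c) = 1/4 ≡ 1 = 1/4
b ∧ c = 1/4 ∧ 1/2 = 1/4
(b ≡ (a ≡ c)) ∧ (b ∧ c) = 1/4 ∧ 1/4 = 1/4
b ⊃ b = 1/4 ⊃ 1/4 = 1
(b ⊃ b) ⊃ c = 1 ⊃ 1/2 = 1/2
((b ≡ (a ≡ c)) ∧ (b ∧ c)) ⊃ ((b ⊃ b) ⊃ c) = 1/4 ⊃ 1/2 = 1
((¬c ∨ a) ⊃ ((b ⊃ (b ∨ c)) ≡ (c ⊃ b))) ∨ (((b ≡ (a ≡ c)) ∧ (b ∧ c)) ⊃ ((b ⊃ b) ⊃ c)) = 1 ∨ 1 = 1
b ⊃ a = 1/4 ⊃ 1/2 = 1
¬a = ¬1/2 = 1/2
(b ⊃ a) ⊃ ¬a = 1 ⊃ 1/2 = 1/2
¬a = ¬1/2 = 1/2
b ⊃ b = 1/4 ⊃ 1/4 = 1
(b ⊃ b) ∨ a = 1 ∨ 1/2 = 1
¬a ≡ ((b ⊃ b) ∨ a) = 1/2 ≡ 1 = 1/2
((b ⊃ a) ⊃ ¬a) ⊃ (¬a ≡ ((b ⊃ b) ∨ a)) = 1/2 ⊃ 1/2 = 1
(((¬c ∨ a) ⊃ ((b ⊃ (b ∨ c)) ≡ (c ⊃ b))) ∨ (((b ≡ (a ≡ c)) ∧ (b ∧ c)) ⊃ ((b ⊃ b) ⊃ c))) ∨ (((b ⊃ a) ⊃ ¬a) ⊃ (¬a ≡ ((b ⊃ b) ∨ a))) = 1 ∨ 1 = 1
a ∨ a = 1/2 ∨ 1/2 = 1/2
¬(a ∨ a) = ¬1/2 = 1/2
¬a = ¬1/2 = 1/2
¬¬a = ¬1/2 = 1/2
¬a = ¬1/2 = 1/2
¬¬a ⊃ ¬a = 1/2 ⊃ 1/2 = 1
¬(a ∨ a) ≡ (¬¬a ⊃ ¬a) = 1/2 ≡ 1 = 1/2
¬(¬(a ∨ a) ≡ (¬¬a ⊃ ¬a)) = ¬1/2 = 1/2
((((¬c ∨ a) ⊃ ((b ⊃ (b ∨ c)) ≡ (c ⊃ b))) ∨ (((b ≡ (a ≡ c)) ∧ (b ∧ c)) ⊃ ((b ⊃ b) ⊃ c))) ∨ (((b ⊃ a) ⊃ ¬a) ⊃ (¬a ≡ ((b ⊃ b) ∨ a)))) ⊃ ¬(¬(a ∨ a) ≡ (¬¬a ⊃ ¬a)) = 1 ⊃ 1/2 = 1/2

1/2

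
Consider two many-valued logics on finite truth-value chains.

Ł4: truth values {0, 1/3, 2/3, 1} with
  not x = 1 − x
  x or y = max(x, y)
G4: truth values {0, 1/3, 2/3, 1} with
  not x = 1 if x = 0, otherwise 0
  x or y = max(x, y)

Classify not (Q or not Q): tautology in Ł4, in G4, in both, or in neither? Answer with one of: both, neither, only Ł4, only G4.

neither

In Ł4: at Q = 0 the value is 0 — not a tautology.
In G4: at Q = 0 the value is 0 — not a tautology.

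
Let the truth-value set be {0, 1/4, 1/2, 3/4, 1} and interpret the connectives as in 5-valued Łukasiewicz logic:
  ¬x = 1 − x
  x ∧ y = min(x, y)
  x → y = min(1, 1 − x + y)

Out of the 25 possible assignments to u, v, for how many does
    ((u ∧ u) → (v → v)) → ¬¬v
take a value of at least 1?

value 1: 5 assignments (counts)
value 3/4: 5 assignments
value 1/2: 5 assignments
value 1/4: 5 assignments
value 0: 5 assignments
So 5 of the 25 assignments meet the threshold.

5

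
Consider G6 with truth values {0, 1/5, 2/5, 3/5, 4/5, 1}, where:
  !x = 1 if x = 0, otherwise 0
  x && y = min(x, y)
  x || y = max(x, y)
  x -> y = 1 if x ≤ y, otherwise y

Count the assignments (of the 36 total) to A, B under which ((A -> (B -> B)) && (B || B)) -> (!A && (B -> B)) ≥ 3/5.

value 1: 11 assignments (counts)
value 0: 25 assignments
So 11 of the 36 assignments meet the threshold.

11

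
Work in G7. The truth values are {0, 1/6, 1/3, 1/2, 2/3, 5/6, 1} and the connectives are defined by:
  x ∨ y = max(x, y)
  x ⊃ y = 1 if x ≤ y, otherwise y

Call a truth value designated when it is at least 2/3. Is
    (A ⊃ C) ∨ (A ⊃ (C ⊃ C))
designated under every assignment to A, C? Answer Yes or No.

At A = 1/2, C = 5/6, for instance:
A ⊃ C = 1/2 ⊃ 5/6 = 1
C ⊃ C = 5/6 ⊃ 5/6 = 1
A ⊃ (C ⊃ C) = 1/2 ⊃ 1 = 1
(A ⊃ C) ∨ (A ⊃ (C ⊃ C)) = 1 ∨ 1 = 1
and checking the remaining 48 assignments likewise gives ≥ 2/3 in every case.

Yes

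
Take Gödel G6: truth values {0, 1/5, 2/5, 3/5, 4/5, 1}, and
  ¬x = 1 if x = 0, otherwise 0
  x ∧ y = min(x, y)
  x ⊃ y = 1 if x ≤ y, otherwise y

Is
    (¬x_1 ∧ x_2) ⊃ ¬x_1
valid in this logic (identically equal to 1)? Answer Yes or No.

At x_1 = 1, x_2 = 3/5, for instance:
¬x_1 = ¬1 = 0
¬x_1 ∧ x_2 = 0 ∧ 3/5 = 0
(¬x_1 ∧ x_2) ⊃ ¬x_1 = 0 ⊃ 0 = 1
and checking the remaining 35 assignments likewise gives ≥ 1 in every case.

Yes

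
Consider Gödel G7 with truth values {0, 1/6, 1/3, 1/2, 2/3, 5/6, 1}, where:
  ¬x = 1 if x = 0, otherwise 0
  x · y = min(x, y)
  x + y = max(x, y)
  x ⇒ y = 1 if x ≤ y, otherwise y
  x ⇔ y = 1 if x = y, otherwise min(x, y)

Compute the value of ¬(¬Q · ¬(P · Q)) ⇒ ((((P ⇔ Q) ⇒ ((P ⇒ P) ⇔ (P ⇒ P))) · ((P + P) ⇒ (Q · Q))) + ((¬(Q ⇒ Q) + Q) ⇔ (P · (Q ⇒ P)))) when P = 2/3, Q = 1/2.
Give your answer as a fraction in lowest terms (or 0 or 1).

1/2

¬Q = ¬1/2 = 0
P · Q = 2/3 · 1/2 = 1/2
¬(P · Q) = ¬1/2 = 0
¬Q · ¬(P · Q) = 0 · 0 = 0
¬(¬Q · ¬(P · Q)) = ¬0 = 1
P ⇔ Q = 2/3 ⇔ 1/2 = 1/2
P ⇒ P = 2/3 ⇒ 2/3 = 1
P ⇒ P = 2/3 ⇒ 2/3 = 1
(P ⇒ P) ⇔ (P ⇒ P) = 1 ⇔ 1 = 1
(P ⇔ Q) ⇒ ((P ⇒ P) ⇔ (P ⇒ P)) = 1/2 ⇒ 1 = 1
P + P = 2/3 + 2/3 = 2/3
Q · Q = 1/2 · 1/2 = 1/2
(P + P) ⇒ (Q · Q) = 2/3 ⇒ 1/2 = 1/2
((P ⇔ Q) ⇒ ((P ⇒ P) ⇔ (P ⇒ P))) · ((P + P) ⇒ (Q · Q)) = 1 · 1/2 = 1/2
Q ⇒ Q = 1/2 ⇒ 1/2 = 1
¬(Q ⇒ Q) = ¬1 = 0
¬(Q ⇒ Q) + Q = 0 + 1/2 = 1/2
Q ⇒ P = 1/2 ⇒ 2/3 = 1
P · (Q ⇒ P) = 2/3 · 1 = 2/3
(¬(Q ⇒ Q) + Q) ⇔ (P · (Q ⇒ P)) = 1/2 ⇔ 2/3 = 1/2
(((P ⇔ Q) ⇒ ((P ⇒ P) ⇔ (P ⇒ P))) · ((P + P) ⇒ (Q · Q))) + ((¬(Q ⇒ Q) + Q) ⇔ (P · (Q ⇒ P))) = 1/2 + 1/2 = 1/2
¬(¬Q · ¬(P · Q)) ⇒ ((((P ⇔ Q) ⇒ ((P ⇒ P) ⇔ (P ⇒ P))) · ((P + P) ⇒ (Q · Q))) + ((¬(Q ⇒ Q) + Q) ⇔ (P · (Q ⇒ P)))) = 1 ⇒ 1/2 = 1/2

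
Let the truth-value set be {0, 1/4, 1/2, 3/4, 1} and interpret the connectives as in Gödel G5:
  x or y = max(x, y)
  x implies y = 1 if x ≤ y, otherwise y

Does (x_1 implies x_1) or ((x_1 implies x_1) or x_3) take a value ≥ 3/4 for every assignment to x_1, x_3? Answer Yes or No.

At x_1 = 3/4, x_3 = 1, for instance:
x_1 implies x_1 = 3/4 implies 3/4 = 1
x_1 implies x_1 = 3/4 implies 3/4 = 1
(x_1 implies x_1) or x_3 = 1 or 1 = 1
(x_1 implies x_1) or ((x_1 implies x_1) or x_3) = 1 or 1 = 1
and checking the remaining 24 assignments likewise gives ≥ 3/4 in every case.

Yes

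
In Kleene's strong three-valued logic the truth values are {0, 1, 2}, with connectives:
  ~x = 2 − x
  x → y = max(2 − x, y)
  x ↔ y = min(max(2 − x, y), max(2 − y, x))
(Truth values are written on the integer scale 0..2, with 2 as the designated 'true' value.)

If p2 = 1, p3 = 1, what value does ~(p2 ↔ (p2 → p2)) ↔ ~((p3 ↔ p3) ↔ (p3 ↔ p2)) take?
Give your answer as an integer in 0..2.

p2 → p2 = 1 → 1 = 1
p2 ↔ (p2 → p2) = 1 ↔ 1 = 1
~(p2 ↔ (p2 → p2)) = ~1 = 1
p3 ↔ p3 = 1 ↔ 1 = 1
p3 ↔ p2 = 1 ↔ 1 = 1
(p3 ↔ p3) ↔ (p3 ↔ p2) = 1 ↔ 1 = 1
~((p3 ↔ p3) ↔ (p3 ↔ p2)) = ~1 = 1
~(p2 ↔ (p2 → p2)) ↔ ~((p3 ↔ p3) ↔ (p3 ↔ p2)) = 1 ↔ 1 = 1

1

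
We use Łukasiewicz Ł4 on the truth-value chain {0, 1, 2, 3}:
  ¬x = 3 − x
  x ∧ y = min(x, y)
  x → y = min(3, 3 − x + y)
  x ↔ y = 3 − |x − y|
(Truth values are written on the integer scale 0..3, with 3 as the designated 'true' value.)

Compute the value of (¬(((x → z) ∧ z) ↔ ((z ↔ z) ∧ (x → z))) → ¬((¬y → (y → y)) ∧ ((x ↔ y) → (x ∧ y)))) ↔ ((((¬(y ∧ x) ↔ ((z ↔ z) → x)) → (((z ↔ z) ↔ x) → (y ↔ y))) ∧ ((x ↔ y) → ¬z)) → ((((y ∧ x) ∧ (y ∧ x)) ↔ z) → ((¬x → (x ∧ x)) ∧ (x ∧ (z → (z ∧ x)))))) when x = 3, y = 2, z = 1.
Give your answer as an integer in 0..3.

3

x → z = 3 → 1 = 1
(x → z) ∧ z = 1 ∧ 1 = 1
z ↔ z = 1 ↔ 1 = 3
x → z = 3 → 1 = 1
(z ↔ z) ∧ (x → z) = 3 ∧ 1 = 1
((x → z) ∧ z) ↔ ((z ↔ z) ∧ (x → z)) = 1 ↔ 1 = 3
¬(((x → z) ∧ z) ↔ ((z ↔ z) ∧ (x → z))) = ¬3 = 0
¬y = ¬2 = 1
y → y = 2 → 2 = 3
¬y → (y → y) = 1 → 3 = 3
x ↔ y = 3 ↔ 2 = 2
x ∧ y = 3 ∧ 2 = 2
(x ↔ y) → (x ∧ y) = 2 → 2 = 3
(¬y → (y → y)) ∧ ((x ↔ y) → (x ∧ y)) = 3 ∧ 3 = 3
¬((¬y → (y → y)) ∧ ((x ↔ y) → (x ∧ y))) = ¬3 = 0
¬(((x → z) ∧ z) ↔ ((z ↔ z) ∧ (x → z))) → ¬((¬y → (y → y)) ∧ ((x ↔ y) → (x ∧ y))) = 0 → 0 = 3
y ∧ x = 2 ∧ 3 = 2
¬(y ∧ x) = ¬2 = 1
z ↔ z = 1 ↔ 1 = 3
(z ↔ z) → x = 3 → 3 = 3
¬(y ∧ x) ↔ ((z ↔ z) → x) = 1 ↔ 3 = 1
z ↔ z = 1 ↔ 1 = 3
(z ↔ z) ↔ x = 3 ↔ 3 = 3
y ↔ y = 2 ↔ 2 = 3
((z ↔ z) ↔ x) → (y ↔ y) = 3 → 3 = 3
(¬(y ∧ x) ↔ ((z ↔ z) → x)) → (((z ↔ z) ↔ x) → (y ↔ y)) = 1 → 3 = 3
x ↔ y = 3 ↔ 2 = 2
¬z = ¬1 = 2
(x ↔ y) → ¬z = 2 → 2 = 3
((¬(y ∧ x) ↔ ((z ↔ z) → x)) → (((z ↔ z) ↔ x) → (y ↔ y))) ∧ ((x ↔ y) → ¬z) = 3 ∧ 3 = 3
y ∧ x = 2 ∧ 3 = 2
y ∧ x = 2 ∧ 3 = 2
(y ∧ x) ∧ (y ∧ x) = 2 ∧ 2 = 2
((y ∧ x) ∧ (y ∧ x)) ↔ z = 2 ↔ 1 = 2
¬x = ¬3 = 0
x ∧ x = 3 ∧ 3 = 3
¬x → (x ∧ x) = 0 → 3 = 3
z ∧ x = 1 ∧ 3 = 1
z → (z ∧ x) = 1 → 1 = 3
x ∧ (z → (z ∧ x)) = 3 ∧ 3 = 3
(¬x → (x ∧ x)) ∧ (x ∧ (z → (z ∧ x))) = 3 ∧ 3 = 3
(((y ∧ x) ∧ (y ∧ x)) ↔ z) → ((¬x → (x ∧ x)) ∧ (x ∧ (z → (z ∧ x)))) = 2 → 3 = 3
(((¬(y ∧ x) ↔ ((z ↔ z) → x)) → (((z ↔ z) ↔ x) → (y ↔ y))) ∧ ((x ↔ y) → ¬z)) → ((((y ∧ x) ∧ (y ∧ x)) ↔ z) → ((¬x → (x ∧ x)) ∧ (x ∧ (z → (z ∧ x))))) = 3 → 3 = 3
(¬(((x → z) ∧ z) ↔ ((z ↔ z) ∧ (x → z))) → ¬((¬y → (y → y)) ∧ ((x ↔ y) → (x ∧ y)))) ↔ ((((¬(y ∧ x) ↔ ((z ↔ z) → x)) → (((z ↔ z) ↔ x) → (y ↔ y))) ∧ ((x ↔ y) → ¬z)) → ((((y ∧ x) ∧ (y ∧ x)) ↔ z) → ((¬x → (x ∧ x)) ∧ (x ∧ (z → (z ∧ x)))))) = 3 ↔ 3 = 3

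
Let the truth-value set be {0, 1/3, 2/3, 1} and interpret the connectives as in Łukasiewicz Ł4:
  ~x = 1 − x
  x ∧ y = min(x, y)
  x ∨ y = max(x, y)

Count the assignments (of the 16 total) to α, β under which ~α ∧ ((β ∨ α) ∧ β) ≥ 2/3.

4

α = 0, β = 0 ↦ 0  <
α = 0, β = 1/3 ↦ 1/3  <
α = 0, β = 2/3 ↦ 2/3  ≥
α = 0, β = 1 ↦ 1  ≥
α = 1/3, β = 0 ↦ 0  <
α = 1/3, β = 1/3 ↦ 1/3  <
α = 1/3, β = 2/3 ↦ 2/3  ≥
α = 1/3, β = 1 ↦ 2/3  ≥
α = 2/3, β = 0 ↦ 0  <
α = 2/3, β = 1/3 ↦ 1/3  <
α = 2/3, β = 2/3 ↦ 1/3  <
α = 2/3, β = 1 ↦ 1/3  <
α = 1, β = 0 ↦ 0  <
α = 1, β = 1/3 ↦ 0  <
α = 1, β = 2/3 ↦ 0  <
α = 1, β = 1 ↦ 0  <
So 4 of the 16 assignments meet the threshold.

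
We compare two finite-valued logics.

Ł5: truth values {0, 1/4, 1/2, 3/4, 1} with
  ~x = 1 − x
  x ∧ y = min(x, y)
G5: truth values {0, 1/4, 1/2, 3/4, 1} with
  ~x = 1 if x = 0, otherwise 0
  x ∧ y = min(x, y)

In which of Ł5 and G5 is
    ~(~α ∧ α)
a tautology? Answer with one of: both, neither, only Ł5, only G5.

In Ł5: at α = 1/4 the value is 3/4 — not a tautology.
In G5: every assignment gives 1 — tautology.

only G5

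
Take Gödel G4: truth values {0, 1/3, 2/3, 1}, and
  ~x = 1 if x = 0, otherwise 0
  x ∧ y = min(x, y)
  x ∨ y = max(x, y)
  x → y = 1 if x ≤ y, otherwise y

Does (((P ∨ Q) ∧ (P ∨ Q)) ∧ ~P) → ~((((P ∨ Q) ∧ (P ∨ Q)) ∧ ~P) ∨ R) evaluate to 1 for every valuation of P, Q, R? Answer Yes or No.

No

Counterexample: take P = 0, Q = 1/3, R = 0.
P ∨ Q = 0 ∨ 1/3 = 1/3
P ∨ Q = 0 ∨ 1/3 = 1/3
(P ∨ Q) ∧ (P ∨ Q) = 1/3 ∧ 1/3 = 1/3
~P = ~0 = 1
((P ∨ Q) ∧ (P ∨ Q)) ∧ ~P = 1/3 ∧ 1 = 1/3
(((P ∨ Q) ∧ (P ∨ Q)) ∧ ~P) ∨ R = 1/3 ∨ 0 = 1/3
~((((P ∨ Q) ∧ (P ∨ Q)) ∧ ~P) ∨ R) = ~1/3 = 0
(((P ∨ Q) ∧ (P ∨ Q)) ∧ ~P) → ~((((P ∨ Q) ∧ (P ∨ Q)) ∧ ~P) ∨ R) = 1/3 → 0 = 0
This gives 0 ≠ 1.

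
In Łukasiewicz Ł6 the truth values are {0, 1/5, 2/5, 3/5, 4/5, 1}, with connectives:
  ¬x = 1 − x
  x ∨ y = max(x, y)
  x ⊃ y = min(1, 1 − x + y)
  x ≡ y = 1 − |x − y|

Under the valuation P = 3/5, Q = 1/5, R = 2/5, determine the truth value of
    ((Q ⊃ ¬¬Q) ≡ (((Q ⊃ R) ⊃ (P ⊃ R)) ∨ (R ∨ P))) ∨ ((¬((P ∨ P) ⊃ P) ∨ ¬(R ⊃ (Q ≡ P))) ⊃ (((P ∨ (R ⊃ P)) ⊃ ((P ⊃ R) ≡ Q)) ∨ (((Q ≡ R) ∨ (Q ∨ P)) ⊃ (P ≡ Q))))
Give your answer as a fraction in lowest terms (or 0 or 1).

1

¬Q = ¬1/5 = 4/5
¬¬Q = ¬4/5 = 1/5
Q ⊃ ¬¬Q = 1/5 ⊃ 1/5 = 1
Q ⊃ R = 1/5 ⊃ 2/5 = 1
P ⊃ R = 3/5 ⊃ 2/5 = 4/5
(Q ⊃ R) ⊃ (P ⊃ R) = 1 ⊃ 4/5 = 4/5
R ∨ P = 2/5 ∨ 3/5 = 3/5
((Q ⊃ R) ⊃ (P ⊃ R)) ∨ (R ∨ P) = 4/5 ∨ 3/5 = 4/5
(Q ⊃ ¬¬Q) ≡ (((Q ⊃ R) ⊃ (P ⊃ R)) ∨ (R ∨ P)) = 1 ≡ 4/5 = 4/5
P ∨ P = 3/5 ∨ 3/5 = 3/5
(P ∨ P) ⊃ P = 3/5 ⊃ 3/5 = 1
¬((P ∨ P) ⊃ P) = ¬1 = 0
Q ≡ P = 1/5 ≡ 3/5 = 3/5
R ⊃ (Q ≡ P) = 2/5 ⊃ 3/5 = 1
¬(R ⊃ (Q ≡ P)) = ¬1 = 0
¬((P ∨ P) ⊃ P) ∨ ¬(R ⊃ (Q ≡ P)) = 0 ∨ 0 = 0
R ⊃ P = 2/5 ⊃ 3/5 = 1
P ∨ (R ⊃ P) = 3/5 ∨ 1 = 1
P ⊃ R = 3/5 ⊃ 2/5 = 4/5
(P ⊃ R) ≡ Q = 4/5 ≡ 1/5 = 2/5
(P ∨ (R ⊃ P)) ⊃ ((P ⊃ R) ≡ Q) = 1 ⊃ 2/5 = 2/5
Q ≡ R = 1/5 ≡ 2/5 = 4/5
Q ∨ P = 1/5 ∨ 3/5 = 3/5
(Q ≡ R) ∨ (Q ∨ P) = 4/5 ∨ 3/5 = 4/5
P ≡ Q = 3/5 ≡ 1/5 = 3/5
((Q ≡ R) ∨ (Q ∨ P)) ⊃ (P ≡ Q) = 4/5 ⊃ 3/5 = 4/5
((P ∨ (R ⊃ P)) ⊃ ((P ⊃ R) ≡ Q)) ∨ (((Q ≡ R) ∨ (Q ∨ P)) ⊃ (P ≡ Q)) = 2/5 ∨ 4/5 = 4/5
(¬((P ∨ P) ⊃ P) ∨ ¬(R ⊃ (Q ≡ P))) ⊃ (((P ∨ (R ⊃ P)) ⊃ ((P ⊃ R) ≡ Q)) ∨ (((Q ≡ R) ∨ (Q ∨ P)) ⊃ (P ≡ Q))) = 0 ⊃ 4/5 = 1
((Q ⊃ ¬¬Q) ≡ (((Q ⊃ R) ⊃ (P ⊃ R)) ∨ (R ∨ P))) ∨ ((¬((P ∨ P) ⊃ P) ∨ ¬(R ⊃ (Q ≡ P))) ⊃ (((P ∨ (R ⊃ P)) ⊃ ((P ⊃ R) ≡ Q)) ∨ (((Q ≡ R) ∨ (Q ∨ P)) ⊃ (P ≡ Q)))) = 4/5 ∨ 1 = 1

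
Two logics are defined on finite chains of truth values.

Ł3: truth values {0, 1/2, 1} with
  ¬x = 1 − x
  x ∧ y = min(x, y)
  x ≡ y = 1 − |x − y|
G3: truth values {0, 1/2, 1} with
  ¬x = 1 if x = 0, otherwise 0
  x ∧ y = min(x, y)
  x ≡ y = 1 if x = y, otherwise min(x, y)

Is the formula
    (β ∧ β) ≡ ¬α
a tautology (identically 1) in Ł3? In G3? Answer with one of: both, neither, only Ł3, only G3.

neither

In Ł3: at α = 0, β = 0 the value is 0 — not a tautology.
In G3: at α = 0, β = 0 the value is 0 — not a tautology.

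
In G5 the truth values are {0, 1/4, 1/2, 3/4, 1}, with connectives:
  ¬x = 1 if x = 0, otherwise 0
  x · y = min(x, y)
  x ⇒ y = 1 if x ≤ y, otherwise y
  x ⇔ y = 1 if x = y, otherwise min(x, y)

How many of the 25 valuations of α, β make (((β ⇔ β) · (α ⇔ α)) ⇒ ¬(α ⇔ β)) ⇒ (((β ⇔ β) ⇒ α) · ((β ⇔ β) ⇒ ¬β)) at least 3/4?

19

value 1: 18 assignments (counts)
value 3/4: 1 assignment (counts)
value 1/2: 1 assignment
value 1/4: 1 assignment
value 0: 4 assignments
So 19 of the 25 assignments meet the threshold.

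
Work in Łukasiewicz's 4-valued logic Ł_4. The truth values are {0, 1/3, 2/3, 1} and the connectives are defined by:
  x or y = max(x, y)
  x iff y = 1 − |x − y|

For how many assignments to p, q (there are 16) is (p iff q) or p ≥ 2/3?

p = 0, q = 0 ↦ 1  ≥
p = 0, q = 1/3 ↦ 2/3  ≥
p = 0, q = 2/3 ↦ 1/3  <
p = 0, q = 1 ↦ 0  <
p = 1/3, q = 0 ↦ 2/3  ≥
p = 1/3, q = 1/3 ↦ 1  ≥
p = 1/3, q = 2/3 ↦ 2/3  ≥
p = 1/3, q = 1 ↦ 1/3  <
p = 2/3, q = 0 ↦ 2/3  ≥
p = 2/3, q = 1/3 ↦ 2/3  ≥
p = 2/3, q = 2/3 ↦ 1  ≥
p = 2/3, q = 1 ↦ 2/3  ≥
p = 1, q = 0 ↦ 1  ≥
p = 1, q = 1/3 ↦ 1  ≥
p = 1, q = 2/3 ↦ 1  ≥
p = 1, q = 1 ↦ 1  ≥
So 13 of the 16 assignments meet the threshold.

13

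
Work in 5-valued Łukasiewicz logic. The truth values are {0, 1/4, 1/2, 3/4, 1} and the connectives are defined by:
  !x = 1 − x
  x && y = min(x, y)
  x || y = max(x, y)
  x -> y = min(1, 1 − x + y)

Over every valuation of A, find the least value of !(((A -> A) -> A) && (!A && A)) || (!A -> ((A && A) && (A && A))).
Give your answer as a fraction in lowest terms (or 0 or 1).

3/4

Take A = 1/4:
A -> A = 1/4 -> 1/4 = 1
(A -> A) -> A = 1 -> 1/4 = 1/4
!A = !1/4 = 3/4
!A && A = 3/4 && 1/4 = 1/4
((A -> A) -> A) && (!A && A) = 1/4 && 1/4 = 1/4
!(((A -> A) -> A) && (!A && A)) = !1/4 = 3/4
!A = !1/4 = 3/4
A && A = 1/4 && 1/4 = 1/4
A && A = 1/4 && 1/4 = 1/4
(A && A) && (A && A) = 1/4 && 1/4 = 1/4
!A -> ((A && A) && (A && A)) = 3/4 -> 1/4 = 1/2
!(((A -> A) -> A) && (!A && A)) || (!A -> ((A && A) && (A && A))) = 3/4 || 1/2 = 3/4
No assignment yields a value below 3/4, so this is the minimum.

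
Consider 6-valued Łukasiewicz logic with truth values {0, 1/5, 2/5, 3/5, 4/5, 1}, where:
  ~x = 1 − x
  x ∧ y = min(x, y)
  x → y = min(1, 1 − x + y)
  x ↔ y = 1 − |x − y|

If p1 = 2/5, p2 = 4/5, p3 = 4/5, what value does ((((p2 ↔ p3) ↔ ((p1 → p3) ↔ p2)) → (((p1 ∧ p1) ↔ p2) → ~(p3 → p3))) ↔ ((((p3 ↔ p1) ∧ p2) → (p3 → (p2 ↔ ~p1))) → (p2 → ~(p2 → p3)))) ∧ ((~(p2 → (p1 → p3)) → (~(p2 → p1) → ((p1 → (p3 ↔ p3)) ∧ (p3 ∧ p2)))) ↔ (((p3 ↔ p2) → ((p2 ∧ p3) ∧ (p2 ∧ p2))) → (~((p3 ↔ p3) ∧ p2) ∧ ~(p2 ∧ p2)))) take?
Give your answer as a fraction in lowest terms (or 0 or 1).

p2 ↔ p3 = 4/5 ↔ 4/5 = 1
p1 → p3 = 2/5 → 4/5 = 1
(p1 → p3) ↔ p2 = 1 ↔ 4/5 = 4/5
(p2 ↔ p3) ↔ ((p1 → p3) ↔ p2) = 1 ↔ 4/5 = 4/5
p1 ∧ p1 = 2/5 ∧ 2/5 = 2/5
(p1 ∧ p1) ↔ p2 = 2/5 ↔ 4/5 = 3/5
p3 → p3 = 4/5 → 4/5 = 1
~(p3 → p3) = ~1 = 0
((p1 ∧ p1) ↔ p2) → ~(p3 → p3) = 3/5 → 0 = 2/5
((p2 ↔ p3) ↔ ((p1 → p3) ↔ p2)) → (((p1 ∧ p1) ↔ p2) → ~(p3 → p3)) = 4/5 → 2/5 = 3/5
p3 ↔ p1 = 4/5 ↔ 2/5 = 3/5
(p3 ↔ p1) ∧ p2 = 3/5 ∧ 4/5 = 3/5
~p1 = ~2/5 = 3/5
p2 ↔ ~p1 = 4/5 ↔ 3/5 = 4/5
p3 → (p2 ↔ ~p1) = 4/5 → 4/5 = 1
((p3 ↔ p1) ∧ p2) → (p3 → (p2 ↔ ~p1)) = 3/5 → 1 = 1
p2 → p3 = 4/5 → 4/5 = 1
~(p2 → p3) = ~1 = 0
p2 → ~(p2 → p3) = 4/5 → 0 = 1/5
(((p3 ↔ p1) ∧ p2) → (p3 → (p2 ↔ ~p1))) → (p2 → ~(p2 → p3)) = 1 → 1/5 = 1/5
(((p2 ↔ p3) ↔ ((p1 → p3) ↔ p2)) → (((p1 ∧ p1) ↔ p2) → ~(p3 → p3))) ↔ ((((p3 ↔ p1) ∧ p2) → (p3 → (p2 ↔ ~p1))) → (p2 → ~(p2 → p3))) = 3/5 ↔ 1/5 = 3/5
p1 → p3 = 2/5 → 4/5 = 1
p2 → (p1 → p3) = 4/5 → 1 = 1
~(p2 → (p1 → p3)) = ~1 = 0
p2 → p1 = 4/5 → 2/5 = 3/5
~(p2 → p1) = ~3/5 = 2/5
p3 ↔ p3 = 4/5 ↔ 4/5 = 1
p1 → (p3 ↔ p3) = 2/5 → 1 = 1
p3 ∧ p2 = 4/5 ∧ 4/5 = 4/5
(p1 → (p3 ↔ p3)) ∧ (p3 ∧ p2) = 1 ∧ 4/5 = 4/5
~(p2 → p1) → ((p1 → (p3 ↔ p3)) ∧ (p3 ∧ p2)) = 2/5 → 4/5 = 1
~(p2 → (p1 → p3)) → (~(p2 → p1) → ((p1 → (p3 ↔ p3)) ∧ (p3 ∧ p2))) = 0 → 1 = 1
p3 ↔ p2 = 4/5 ↔ 4/5 = 1
p2 ∧ p3 = 4/5 ∧ 4/5 = 4/5
p2 ∧ p2 = 4/5 ∧ 4/5 = 4/5
(p2 ∧ p3) ∧ (p2 ∧ p2) = 4/5 ∧ 4/5 = 4/5
(p3 ↔ p2) → ((p2 ∧ p3) ∧ (p2 ∧ p2)) = 1 → 4/5 = 4/5
p3 ↔ p3 = 4/5 ↔ 4/5 = 1
(p3 ↔ p3) ∧ p2 = 1 ∧ 4/5 = 4/5
~((p3 ↔ p3) ∧ p2) = ~4/5 = 1/5
p2 ∧ p2 = 4/5 ∧ 4/5 = 4/5
~(p2 ∧ p2) = ~4/5 = 1/5
~((p3 ↔ p3) ∧ p2) ∧ ~(p2 ∧ p2) = 1/5 ∧ 1/5 = 1/5
((p3 ↔ p2) → ((p2 ∧ p3) ∧ (p2 ∧ p2))) → (~((p3 ↔ p3) ∧ p2) ∧ ~(p2 ∧ p2)) = 4/5 → 1/5 = 2/5
(~(p2 → (p1 → p3)) → (~(p2 → p1) → ((p1 → (p3 ↔ p3)) ∧ (p3 ∧ p2)))) ↔ (((p3 ↔ p2) → ((p2 ∧ p3) ∧ (p2 ∧ p2))) → (~((p3 ↔ p3) ∧ p2) ∧ ~(p2 ∧ p2))) = 1 ↔ 2/5 = 2/5
((((p2 ↔ p3) ↔ ((p1 → p3) ↔ p2)) → (((p1 ∧ p1) ↔ p2) → ~(p3 → p3))) ↔ ((((p3 ↔ p1) ∧ p2) → (p3 → (p2 ↔ ~p1))) → (p2 → ~(p2 → p3)))) ∧ ((~(p2 → (p1 → p3)) → (~(p2 → p1) → ((p1 → (p3 ↔ p3)) ∧ (p3 ∧ p2)))) ↔ (((p3 ↔ p2) → ((p2 ∧ p3) ∧ (p2 ∧ p2))) → (~((p3 ↔ p3) ∧ p2) ∧ ~(p2 ∧ p2)))) = 3/5 ∧ 2/5 = 2/5

2/5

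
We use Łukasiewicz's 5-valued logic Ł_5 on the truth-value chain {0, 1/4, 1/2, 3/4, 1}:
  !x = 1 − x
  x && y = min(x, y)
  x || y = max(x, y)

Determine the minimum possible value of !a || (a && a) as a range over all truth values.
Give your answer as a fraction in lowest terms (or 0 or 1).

1/2

Take a = 1/2:
!a = !1/2 = 1/2
a && a = 1/2 && 1/2 = 1/2
!a || (a && a) = 1/2 || 1/2 = 1/2
No assignment yields a value below 1/2, so this is the minimum.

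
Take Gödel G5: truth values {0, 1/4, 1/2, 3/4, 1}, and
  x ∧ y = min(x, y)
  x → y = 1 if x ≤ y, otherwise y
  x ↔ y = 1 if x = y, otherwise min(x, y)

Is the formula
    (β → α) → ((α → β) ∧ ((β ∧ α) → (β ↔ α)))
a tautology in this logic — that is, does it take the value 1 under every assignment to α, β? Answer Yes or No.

No

Counterexample: take α = 1/4, β = 0.
β → α = 0 → 1/4 = 1
α → β = 1/4 → 0 = 0
β ∧ α = 0 ∧ 1/4 = 0
β ↔ α = 0 ↔ 1/4 = 0
(β ∧ α) → (β ↔ α) = 0 → 0 = 1
(α → β) ∧ ((β ∧ α) → (β ↔ α)) = 0 ∧ 1 = 0
(β → α) → ((α → β) ∧ ((β ∧ α) → (β ↔ α))) = 1 → 0 = 0
This gives 0 ≠ 1.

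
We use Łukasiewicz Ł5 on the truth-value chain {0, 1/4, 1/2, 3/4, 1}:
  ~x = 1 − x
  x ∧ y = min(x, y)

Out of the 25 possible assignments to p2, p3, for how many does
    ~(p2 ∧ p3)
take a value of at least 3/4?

16

value 1: 9 assignments (counts)
value 3/4: 7 assignments (counts)
value 1/2: 5 assignments
value 1/4: 3 assignments
value 0: 1 assignment
So 16 of the 25 assignments meet the threshold.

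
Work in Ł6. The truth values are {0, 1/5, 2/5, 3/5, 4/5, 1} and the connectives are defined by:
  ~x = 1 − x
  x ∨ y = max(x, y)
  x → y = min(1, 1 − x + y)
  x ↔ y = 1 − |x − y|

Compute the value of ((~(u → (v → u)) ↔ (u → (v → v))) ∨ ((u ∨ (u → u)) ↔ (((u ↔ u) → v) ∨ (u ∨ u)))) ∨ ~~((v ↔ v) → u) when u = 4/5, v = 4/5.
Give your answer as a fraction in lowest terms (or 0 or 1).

v → u = 4/5 → 4/5 = 1
u → (v → u) = 4/5 → 1 = 1
~(u → (v → u)) = ~1 = 0
v → v = 4/5 → 4/5 = 1
u → (v → v) = 4/5 → 1 = 1
~(u → (v → u)) ↔ (u → (v → v)) = 0 ↔ 1 = 0
u → u = 4/5 → 4/5 = 1
u ∨ (u → u) = 4/5 ∨ 1 = 1
u ↔ u = 4/5 ↔ 4/5 = 1
(u ↔ u) → v = 1 → 4/5 = 4/5
u ∨ u = 4/5 ∨ 4/5 = 4/5
((u ↔ u) → v) ∨ (u ∨ u) = 4/5 ∨ 4/5 = 4/5
(u ∨ (u → u)) ↔ (((u ↔ u) → v) ∨ (u ∨ u)) = 1 ↔ 4/5 = 4/5
(~(u → (v → u)) ↔ (u → (v → v))) ∨ ((u ∨ (u → u)) ↔ (((u ↔ u) → v) ∨ (u ∨ u))) = 0 ∨ 4/5 = 4/5
v ↔ v = 4/5 ↔ 4/5 = 1
(v ↔ v) → u = 1 → 4/5 = 4/5
~((v ↔ v) → u) = ~4/5 = 1/5
~~((v ↔ v) → u) = ~1/5 = 4/5
((~(u → (v → u)) ↔ (u → (v → v))) ∨ ((u ∨ (u → u)) ↔ (((u ↔ u) → v) ∨ (u ∨ u)))) ∨ ~~((v ↔ v) → u) = 4/5 ∨ 4/5 = 4/5

4/5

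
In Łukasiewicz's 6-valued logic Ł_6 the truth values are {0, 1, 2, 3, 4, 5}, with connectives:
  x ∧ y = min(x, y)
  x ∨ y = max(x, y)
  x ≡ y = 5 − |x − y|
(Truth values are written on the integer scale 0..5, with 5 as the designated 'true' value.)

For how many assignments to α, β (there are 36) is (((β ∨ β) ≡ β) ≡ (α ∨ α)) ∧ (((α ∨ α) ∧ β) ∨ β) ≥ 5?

value 5: 1 assignment (counts)
value 4: 3 assignments
value 3: 5 assignments
value 2: 7 assignments
value 1: 9 assignments
value 0: 11 assignments
So 1 of the 36 assignments meets the threshold.

1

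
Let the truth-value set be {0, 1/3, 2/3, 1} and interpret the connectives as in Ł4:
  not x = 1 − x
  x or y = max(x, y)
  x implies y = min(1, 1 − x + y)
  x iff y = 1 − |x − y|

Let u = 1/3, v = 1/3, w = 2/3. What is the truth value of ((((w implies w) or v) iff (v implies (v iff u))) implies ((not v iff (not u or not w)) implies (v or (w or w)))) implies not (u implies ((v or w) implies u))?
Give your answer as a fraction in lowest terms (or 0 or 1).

1/3

w implies w = 2/3 implies 2/3 = 1
(w implies w) or v = 1 or 1/3 = 1
v iff u = 1/3 iff 1/3 = 1
v implies (v iff u) = 1/3 implies 1 = 1
((w implies w) or v) iff (v implies (v iff u)) = 1 iff 1 = 1
not v = not 1/3 = 2/3
not u = not 1/3 = 2/3
not w = not 2/3 = 1/3
not u or not w = 2/3 or 1/3 = 2/3
not v iff (not u or not w) = 2/3 iff 2/3 = 1
w or w = 2/3 or 2/3 = 2/3
v or (w or w) = 1/3 or 2/3 = 2/3
(not v iff (not u or not w)) implies (v or (w or w)) = 1 implies 2/3 = 2/3
(((w implies w) or v) iff (v implies (v iff u))) implies ((not v iff (not u or not w)) implies (v or (w or w))) = 1 implies 2/3 = 2/3
v or w = 1/3 or 2/3 = 2/3
(v or w) implies u = 2/3 implies 1/3 = 2/3
u implies ((v or w) implies u) = 1/3 implies 2/3 = 1
not (u implies ((v or w) implies u)) = not 1 = 0
((((w implies w) or v) iff (v implies (v iff u))) implies ((not v iff (not u or not w)) implies (v or (w or w)))) implies not (u implies ((v or w) implies u)) = 2/3 implies 0 = 1/3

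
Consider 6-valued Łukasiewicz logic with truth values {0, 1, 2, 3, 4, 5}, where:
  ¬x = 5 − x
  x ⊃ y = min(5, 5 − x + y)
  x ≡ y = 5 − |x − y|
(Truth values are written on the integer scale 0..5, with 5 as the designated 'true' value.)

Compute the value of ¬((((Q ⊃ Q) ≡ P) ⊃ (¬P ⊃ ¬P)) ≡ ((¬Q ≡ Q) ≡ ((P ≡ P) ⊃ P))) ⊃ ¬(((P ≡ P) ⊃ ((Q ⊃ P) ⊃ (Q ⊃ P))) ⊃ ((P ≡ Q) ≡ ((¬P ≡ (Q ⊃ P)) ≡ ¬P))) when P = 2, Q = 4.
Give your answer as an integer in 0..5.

Q ⊃ Q = 4 ⊃ 4 = 5
(Q ⊃ Q) ≡ P = 5 ≡ 2 = 2
¬P = ¬2 = 3
¬P = ¬2 = 3
¬P ⊃ ¬P = 3 ⊃ 3 = 5
((Q ⊃ Q) ≡ P) ⊃ (¬P ⊃ ¬P) = 2 ⊃ 5 = 5
¬Q = ¬4 = 1
¬Q ≡ Q = 1 ≡ 4 = 2
P ≡ P = 2 ≡ 2 = 5
(P ≡ P) ⊃ P = 5 ⊃ 2 = 2
(¬Q ≡ Q) ≡ ((P ≡ P) ⊃ P) = 2 ≡ 2 = 5
(((Q ⊃ Q) ≡ P) ⊃ (¬P ⊃ ¬P)) ≡ ((¬Q ≡ Q) ≡ ((P ≡ P) ⊃ P)) = 5 ≡ 5 = 5
¬((((Q ⊃ Q) ≡ P) ⊃ (¬P ⊃ ¬P)) ≡ ((¬Q ≡ Q) ≡ ((P ≡ P) ⊃ P))) = ¬5 = 0
P ≡ P = 2 ≡ 2 = 5
Q ⊃ P = 4 ⊃ 2 = 3
Q ⊃ P = 4 ⊃ 2 = 3
(Q ⊃ P) ⊃ (Q ⊃ P) = 3 ⊃ 3 = 5
(P ≡ P) ⊃ ((Q ⊃ P) ⊃ (Q ⊃ P)) = 5 ⊃ 5 = 5
P ≡ Q = 2 ≡ 4 = 3
¬P = ¬2 = 3
Q ⊃ P = 4 ⊃ 2 = 3
¬P ≡ (Q ⊃ P) = 3 ≡ 3 = 5
¬P = ¬2 = 3
(¬P ≡ (Q ⊃ P)) ≡ ¬P = 5 ≡ 3 = 3
(P ≡ Q) ≡ ((¬P ≡ (Q ⊃ P)) ≡ ¬P) = 3 ≡ 3 = 5
((P ≡ P) ⊃ ((Q ⊃ P) ⊃ (Q ⊃ P))) ⊃ ((P ≡ Q) ≡ ((¬P ≡ (Q ⊃ P)) ≡ ¬P)) = 5 ⊃ 5 = 5
¬(((P ≡ P) ⊃ ((Q ⊃ P) ⊃ (Q ⊃ P))) ⊃ ((P ≡ Q) ≡ ((¬P ≡ (Q ⊃ P)) ≡ ¬P))) = ¬5 = 0
¬((((Q ⊃ Q) ≡ P) ⊃ (¬P ⊃ ¬P)) ≡ ((¬Q ≡ Q) ≡ ((P ≡ P) ⊃ P))) ⊃ ¬(((P ≡ P) ⊃ ((Q ⊃ P) ⊃ (Q ⊃ P))) ⊃ ((P ≡ Q) ≡ ((¬P ≡ (Q ⊃ P)) ≡ ¬P))) = 0 ⊃ 0 = 5

5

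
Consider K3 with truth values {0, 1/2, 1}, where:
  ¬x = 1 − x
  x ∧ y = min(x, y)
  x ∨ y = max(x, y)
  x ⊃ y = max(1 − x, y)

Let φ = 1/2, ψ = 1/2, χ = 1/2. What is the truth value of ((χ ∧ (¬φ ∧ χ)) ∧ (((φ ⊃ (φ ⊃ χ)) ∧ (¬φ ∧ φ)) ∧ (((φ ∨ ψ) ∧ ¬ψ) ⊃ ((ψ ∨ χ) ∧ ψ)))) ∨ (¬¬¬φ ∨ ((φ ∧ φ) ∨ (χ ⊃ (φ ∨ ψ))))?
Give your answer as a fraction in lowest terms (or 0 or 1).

¬φ = ¬1/2 = 1/2
¬φ ∧ χ = 1/2 ∧ 1/2 = 1/2
χ ∧ (¬φ ∧ χ) = 1/2 ∧ 1/2 = 1/2
φ ⊃ χ = 1/2 ⊃ 1/2 = 1/2
φ ⊃ (φ ⊃ χ) = 1/2 ⊃ 1/2 = 1/2
¬φ = ¬1/2 = 1/2
¬φ ∧ φ = 1/2 ∧ 1/2 = 1/2
(φ ⊃ (φ ⊃ χ)) ∧ (¬φ ∧ φ) = 1/2 ∧ 1/2 = 1/2
φ ∨ ψ = 1/2 ∨ 1/2 = 1/2
¬ψ = ¬1/2 = 1/2
(φ ∨ ψ) ∧ ¬ψ = 1/2 ∧ 1/2 = 1/2
ψ ∨ χ = 1/2 ∨ 1/2 = 1/2
(ψ ∨ χ) ∧ ψ = 1/2 ∧ 1/2 = 1/2
((φ ∨ ψ) ∧ ¬ψ) ⊃ ((ψ ∨ χ) ∧ ψ) = 1/2 ⊃ 1/2 = 1/2
((φ ⊃ (φ ⊃ χ)) ∧ (¬φ ∧ φ)) ∧ (((φ ∨ ψ) ∧ ¬ψ) ⊃ ((ψ ∨ χ) ∧ ψ)) = 1/2 ∧ 1/2 = 1/2
(χ ∧ (¬φ ∧ χ)) ∧ (((φ ⊃ (φ ⊃ χ)) ∧ (¬φ ∧ φ)) ∧ (((φ ∨ ψ) ∧ ¬ψ) ⊃ ((ψ ∨ χ) ∧ ψ))) = 1/2 ∧ 1/2 = 1/2
¬φ = ¬1/2 = 1/2
¬¬φ = ¬1/2 = 1/2
¬¬¬φ = ¬1/2 = 1/2
φ ∧ φ = 1/2 ∧ 1/2 = 1/2
φ ∨ ψ = 1/2 ∨ 1/2 = 1/2
χ ⊃ (φ ∨ ψ) = 1/2 ⊃ 1/2 = 1/2
(φ ∧ φ) ∨ (χ ⊃ (φ ∨ ψ)) = 1/2 ∨ 1/2 = 1/2
¬¬¬φ ∨ ((φ ∧ φ) ∨ (χ ⊃ (φ ∨ ψ))) = 1/2 ∨ 1/2 = 1/2
((χ ∧ (¬φ ∧ χ)) ∧ (((φ ⊃ (φ ⊃ χ)) ∧ (¬φ ∧ φ)) ∧ (((φ ∨ ψ) ∧ ¬ψ) ⊃ ((ψ ∨ χ) ∧ ψ)))) ∨ (¬¬¬φ ∨ ((φ ∧ φ) ∨ (χ ⊃ (φ ∨ ψ)))) = 1/2 ∨ 1/2 = 1/2

1/2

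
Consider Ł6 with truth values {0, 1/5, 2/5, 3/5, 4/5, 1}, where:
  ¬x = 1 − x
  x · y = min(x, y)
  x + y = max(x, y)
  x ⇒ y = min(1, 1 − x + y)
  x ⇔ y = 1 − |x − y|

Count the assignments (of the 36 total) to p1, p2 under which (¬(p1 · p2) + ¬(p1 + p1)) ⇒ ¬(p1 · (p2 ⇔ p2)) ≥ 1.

21

value 1: 21 assignments (counts)
value 4/5: 5 assignments
value 3/5: 4 assignments
value 2/5: 3 assignments
value 1/5: 2 assignments
value 0: 1 assignment
So 21 of the 36 assignments meet the threshold.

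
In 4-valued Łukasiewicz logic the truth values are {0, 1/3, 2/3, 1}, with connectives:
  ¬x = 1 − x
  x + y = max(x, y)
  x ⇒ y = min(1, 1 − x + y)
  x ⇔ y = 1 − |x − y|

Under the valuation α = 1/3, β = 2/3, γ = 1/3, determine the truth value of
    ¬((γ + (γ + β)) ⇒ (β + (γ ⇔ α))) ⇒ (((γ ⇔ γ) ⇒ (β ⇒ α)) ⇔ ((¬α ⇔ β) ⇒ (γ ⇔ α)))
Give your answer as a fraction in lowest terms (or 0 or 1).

γ + β = 1/3 + 2/3 = 2/3
γ + (γ + β) = 1/3 + 2/3 = 2/3
γ ⇔ α = 1/3 ⇔ 1/3 = 1
β + (γ ⇔ α) = 2/3 + 1 = 1
(γ + (γ + β)) ⇒ (β + (γ ⇔ α)) = 2/3 ⇒ 1 = 1
¬((γ + (γ + β)) ⇒ (β + (γ ⇔ α))) = ¬1 = 0
γ ⇔ γ = 1/3 ⇔ 1/3 = 1
β ⇒ α = 2/3 ⇒ 1/3 = 2/3
(γ ⇔ γ) ⇒ (β ⇒ α) = 1 ⇒ 2/3 = 2/3
¬α = ¬1/3 = 2/3
¬α ⇔ β = 2/3 ⇔ 2/3 = 1
γ ⇔ α = 1/3 ⇔ 1/3 = 1
(¬α ⇔ β) ⇒ (γ ⇔ α) = 1 ⇒ 1 = 1
((γ ⇔ γ) ⇒ (β ⇒ α)) ⇔ ((¬α ⇔ β) ⇒ (γ ⇔ α)) = 2/3 ⇔ 1 = 2/3
¬((γ + (γ + β)) ⇒ (β + (γ ⇔ α))) ⇒ (((γ ⇔ γ) ⇒ (β ⇒ α)) ⇔ ((¬α ⇔ β) ⇒ (γ ⇔ α))) = 0 ⇒ 2/3 = 1

1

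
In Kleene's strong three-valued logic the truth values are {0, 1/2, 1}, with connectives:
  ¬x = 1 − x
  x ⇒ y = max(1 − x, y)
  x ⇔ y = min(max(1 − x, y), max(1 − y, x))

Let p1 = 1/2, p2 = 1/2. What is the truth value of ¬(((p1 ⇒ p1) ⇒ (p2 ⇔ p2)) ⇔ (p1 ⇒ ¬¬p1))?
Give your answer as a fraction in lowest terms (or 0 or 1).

p1 ⇒ p1 = 1/2 ⇒ 1/2 = 1/2
p2 ⇔ p2 = 1/2 ⇔ 1/2 = 1/2
(p1 ⇒ p1) ⇒ (p2 ⇔ p2) = 1/2 ⇒ 1/2 = 1/2
¬p1 = ¬1/2 = 1/2
¬¬p1 = ¬1/2 = 1/2
p1 ⇒ ¬¬p1 = 1/2 ⇒ 1/2 = 1/2
((p1 ⇒ p1) ⇒ (p2 ⇔ p2)) ⇔ (p1 ⇒ ¬¬p1) = 1/2 ⇔ 1/2 = 1/2
¬(((p1 ⇒ p1) ⇒ (p2 ⇔ p2)) ⇔ (p1 ⇒ ¬¬p1)) = ¬1/2 = 1/2

1/2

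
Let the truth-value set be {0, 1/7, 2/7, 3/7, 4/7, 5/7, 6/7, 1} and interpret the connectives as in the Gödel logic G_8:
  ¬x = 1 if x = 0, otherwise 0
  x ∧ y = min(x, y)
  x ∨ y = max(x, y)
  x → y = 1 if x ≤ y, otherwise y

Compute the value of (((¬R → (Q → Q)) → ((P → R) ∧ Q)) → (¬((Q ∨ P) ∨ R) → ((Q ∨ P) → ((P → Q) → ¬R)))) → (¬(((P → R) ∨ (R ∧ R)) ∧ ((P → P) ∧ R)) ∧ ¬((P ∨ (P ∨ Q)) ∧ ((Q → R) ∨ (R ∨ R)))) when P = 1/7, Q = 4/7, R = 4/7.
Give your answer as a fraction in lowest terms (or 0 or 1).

¬R = ¬4/7 = 0
Q → Q = 4/7 → 4/7 = 1
¬R → (Q → Q) = 0 → 1 = 1
P → R = 1/7 → 4/7 = 1
(P → R) ∧ Q = 1 ∧ 4/7 = 4/7
(¬R → (Q → Q)) → ((P → R) ∧ Q) = 1 → 4/7 = 4/7
Q ∨ P = 4/7 ∨ 1/7 = 4/7
(Q ∨ P) ∨ R = 4/7 ∨ 4/7 = 4/7
¬((Q ∨ P) ∨ R) = ¬4/7 = 0
Q ∨ P = 4/7 ∨ 1/7 = 4/7
P → Q = 1/7 → 4/7 = 1
¬R = ¬4/7 = 0
(P → Q) → ¬R = 1 → 0 = 0
(Q ∨ P) → ((P → Q) → ¬R) = 4/7 → 0 = 0
¬((Q ∨ P) ∨ R) → ((Q ∨ P) → ((P → Q) → ¬R)) = 0 → 0 = 1
((¬R → (Q → Q)) → ((P → R) ∧ Q)) → (¬((Q ∨ P) ∨ R) → ((Q ∨ P) → ((P → Q) → ¬R))) = 4/7 → 1 = 1
P → R = 1/7 → 4/7 = 1
R ∧ R = 4/7 ∧ 4/7 = 4/7
(P → R) ∨ (R ∧ R) = 1 ∨ 4/7 = 1
P → P = 1/7 → 1/7 = 1
(P → P) ∧ R = 1 ∧ 4/7 = 4/7
((P → R) ∨ (R ∧ R)) ∧ ((P → P) ∧ R) = 1 ∧ 4/7 = 4/7
¬(((P → R) ∨ (R ∧ R)) ∧ ((P → P) ∧ R)) = ¬4/7 = 0
P ∨ Q = 1/7 ∨ 4/7 = 4/7
P ∨ (P ∨ Q) = 1/7 ∨ 4/7 = 4/7
Q → R = 4/7 → 4/7 = 1
R ∨ R = 4/7 ∨ 4/7 = 4/7
(Q → R) ∨ (R ∨ R) = 1 ∨ 4/7 = 1
(P ∨ (P ∨ Q)) ∧ ((Q → R) ∨ (R ∨ R)) = 4/7 ∧ 1 = 4/7
¬((P ∨ (P ∨ Q)) ∧ ((Q → R) ∨ (R ∨ R))) = ¬4/7 = 0
¬(((P → R) ∨ (R ∧ R)) ∧ ((P → P) ∧ R)) ∧ ¬((P ∨ (P ∨ Q)) ∧ ((Q → R) ∨ (R ∨ R))) = 0 ∧ 0 = 0
(((¬R → (Q → Q)) → ((P → R) ∧ Q)) → (¬((Q ∨ P) ∨ R) → ((Q ∨ P) → ((P → Q) → ¬R)))) → (¬(((P → R) ∨ (R ∧ R)) ∧ ((P → P) ∧ R)) ∧ ¬((P ∨ (P ∨ Q)) ∧ ((Q → R) ∨ (R ∨ R)))) = 1 → 0 = 0

0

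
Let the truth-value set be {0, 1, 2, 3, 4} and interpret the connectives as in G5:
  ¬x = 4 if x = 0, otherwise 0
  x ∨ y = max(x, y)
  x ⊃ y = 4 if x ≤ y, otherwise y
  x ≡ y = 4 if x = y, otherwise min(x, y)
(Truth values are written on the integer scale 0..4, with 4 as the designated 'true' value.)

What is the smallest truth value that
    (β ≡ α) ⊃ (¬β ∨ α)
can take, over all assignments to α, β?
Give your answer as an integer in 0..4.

1

Take α = 1, β = 1:
β ≡ α = 1 ≡ 1 = 4
¬β = ¬1 = 0
¬β ∨ α = 0 ∨ 1 = 1
(β ≡ α) ⊃ (¬β ∨ α) = 4 ⊃ 1 = 1
No assignment yields a value below 1, so this is the minimum.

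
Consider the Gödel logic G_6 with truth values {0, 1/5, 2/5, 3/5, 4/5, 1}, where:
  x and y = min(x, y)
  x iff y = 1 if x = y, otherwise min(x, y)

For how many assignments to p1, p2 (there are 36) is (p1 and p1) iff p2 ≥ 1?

6

value 1: 6 assignments (counts)
value 4/5: 2 assignments
value 3/5: 4 assignments
value 2/5: 6 assignments
value 1/5: 8 assignments
value 0: 10 assignments
So 6 of the 36 assignments meet the threshold.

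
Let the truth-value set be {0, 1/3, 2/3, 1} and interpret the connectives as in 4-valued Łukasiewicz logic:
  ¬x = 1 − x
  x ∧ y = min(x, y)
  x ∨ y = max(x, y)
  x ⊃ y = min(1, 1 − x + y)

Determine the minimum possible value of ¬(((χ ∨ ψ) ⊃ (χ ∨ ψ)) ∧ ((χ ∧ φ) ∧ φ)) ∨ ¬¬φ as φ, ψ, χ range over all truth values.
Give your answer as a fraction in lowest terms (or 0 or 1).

Take φ = 1/3, ψ = 0, χ = 1/3:
χ ∨ ψ = 1/3 ∨ 0 = 1/3
χ ∨ ψ = 1/3 ∨ 0 = 1/3
(χ ∨ ψ) ⊃ (χ ∨ ψ) = 1/3 ⊃ 1/3 = 1
χ ∧ φ = 1/3 ∧ 1/3 = 1/3
(χ ∧ φ) ∧ φ = 1/3 ∧ 1/3 = 1/3
((χ ∨ ψ) ⊃ (χ ∨ ψ)) ∧ ((χ ∧ φ) ∧ φ) = 1 ∧ 1/3 = 1/3
¬(((χ ∨ ψ) ⊃ (χ ∨ ψ)) ∧ ((χ ∧ φ) ∧ φ)) = ¬1/3 = 2/3
¬φ = ¬1/3 = 2/3
¬¬φ = ¬2/3 = 1/3
¬(((χ ∨ ψ) ⊃ (χ ∨ ψ)) ∧ ((χ ∧ φ) ∧ φ)) ∨ ¬¬φ = 2/3 ∨ 1/3 = 2/3
No assignment yields a value below 2/3, so this is the minimum.

2/3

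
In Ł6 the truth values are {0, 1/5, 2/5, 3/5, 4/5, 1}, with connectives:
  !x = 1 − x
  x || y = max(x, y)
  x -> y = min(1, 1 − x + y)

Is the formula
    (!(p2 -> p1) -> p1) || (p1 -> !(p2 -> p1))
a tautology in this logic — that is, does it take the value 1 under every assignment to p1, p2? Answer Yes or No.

Yes

At p1 = 3/5, p2 = 3/5, for instance:
p2 -> p1 = 3/5 -> 3/5 = 1
!(p2 -> p1) = !1 = 0
!(p2 -> p1) -> p1 = 0 -> 3/5 = 1
p1 -> !(p2 -> p1) = 3/5 -> 0 = 2/5
(!(p2 -> p1) -> p1) || (p1 -> !(p2 -> p1)) = 1 || 2/5 = 1
and checking the remaining 35 assignments likewise gives ≥ 1 in every case.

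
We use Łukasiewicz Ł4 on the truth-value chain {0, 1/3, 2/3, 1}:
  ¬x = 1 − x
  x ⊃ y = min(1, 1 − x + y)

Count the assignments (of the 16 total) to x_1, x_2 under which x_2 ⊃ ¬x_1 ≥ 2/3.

x_1 = 0, x_2 = 0 ↦ 1  ≥
x_1 = 0, x_2 = 1/3 ↦ 1  ≥
x_1 = 0, x_2 = 2/3 ↦ 1  ≥
x_1 = 0, x_2 = 1 ↦ 1  ≥
x_1 = 1/3, x_2 = 0 ↦ 1  ≥
x_1 = 1/3, x_2 = 1/3 ↦ 1  ≥
x_1 = 1/3, x_2 = 2/3 ↦ 1  ≥
x_1 = 1/3, x_2 = 1 ↦ 2/3  ≥
x_1 = 2/3, x_2 = 0 ↦ 1  ≥
x_1 = 2/3, x_2 = 1/3 ↦ 1  ≥
x_1 = 2/3, x_2 = 2/3 ↦ 2/3  ≥
x_1 = 2/3, x_2 = 1 ↦ 1/3  <
x_1 = 1, x_2 = 0 ↦ 1  ≥
x_1 = 1, x_2 = 1/3 ↦ 2/3  ≥
x_1 = 1, x_2 = 2/3 ↦ 1/3  <
x_1 = 1, x_2 = 1 ↦ 0  <
So 13 of the 16 assignments meet the threshold.

13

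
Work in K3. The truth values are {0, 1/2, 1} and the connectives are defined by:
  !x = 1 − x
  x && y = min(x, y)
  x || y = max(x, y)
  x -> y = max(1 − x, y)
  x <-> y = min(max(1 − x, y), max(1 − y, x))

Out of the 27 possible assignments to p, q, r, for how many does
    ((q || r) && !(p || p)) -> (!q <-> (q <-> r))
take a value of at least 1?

value 1: 13 assignments (counts)
value 1/2: 12 assignments
value 0: 2 assignments
So 13 of the 27 assignments meet the threshold.

13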